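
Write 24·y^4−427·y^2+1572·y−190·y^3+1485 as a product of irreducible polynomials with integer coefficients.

Trying the rational-root candidates, y = 9 is a root, giving the factor (y−9) and quotient 24·y^3+26·y^2−193·y−165.
Then y = −3 is a root, so (y+3) is a factor; dividing leaves 24·y^2−46·y−55.
The remaining quadratic factors as (4·y−11)(6·y+5).

(4·y−11)·(6·y+5)·(y+3)·(y−9)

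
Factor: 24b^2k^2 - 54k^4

Every term has a factor of 6k^2. Then 4b^2 - 9k^2 = (2b)² − (3k)².

6k^2(2b + 3k)(2b - 3k)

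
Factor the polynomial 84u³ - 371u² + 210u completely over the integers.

Pull out the common factor 7u, then factor the remaining trinomial.

7u(3u - 2)(4u - 15)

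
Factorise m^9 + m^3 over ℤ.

Every term has a factor of m^3; factoring it out leaves m^6 + 1.
Recognize a sum of cubes with the parts m^2 and 1.

m^3(m^2 + 1)(m^4 - m^2 + 1)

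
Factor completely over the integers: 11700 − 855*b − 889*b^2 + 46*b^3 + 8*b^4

(2*b − 15)*(4*b − 15)*(b + 13)*(b + 4)

Trying the rational-root candidates, b = −13 is a root, so (b + 13) is a factor; dividing leaves 8*b^3 − 58*b^2 − 135*b + 900.
Then b = 15/2 is a root, giving the factor (2*b − 15) and quotient 4*b^2 + b − 60.
The remaining quadratic factors as (b + 4)(4*b − 15).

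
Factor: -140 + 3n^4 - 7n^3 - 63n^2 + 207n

(3n - 7)(n + 5)(n - 1)(n - 4)

Among the possible rational roots, n = 1 is a root, giving the factor (n - 1) and quotient 3n^3 - 4n^2 - 67n + 140.
Next, n = -5 is a root, so (n + 5) divides it; the quotient is 3n^2 - 19n + 28.
The remaining quadratic factors as (3n - 7)(n - 4).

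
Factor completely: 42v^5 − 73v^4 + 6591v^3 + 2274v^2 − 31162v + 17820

By the rational root theorem, v = 2/3 is a root, so (3v − 2) is a factor; dividing leaves 14v^4 − 15v^3 + 2187v^2 + 2216v − 8910.
Continuing, v = −5/2 is a root, so (2v + 5) divides it; the quotient is 7v^3 − 25v^2 + 1156v − 1782.
Continuing, v = 11/7 is a root, so (7v − 11) is a factor; dividing leaves v^2 − 2v + 162.
The quadratic v^2 − 2v + 162 has discriminant −644 < 0 and is irreducible over ℤ.

(2v + 5)(3v − 2)(7v − 11)(v^2 − 2v + 162)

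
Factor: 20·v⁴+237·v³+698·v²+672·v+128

(4·v+1)·(5·v+8)·(v+2)·(v+8)

By the rational root theorem, v = -8 is a root, giving the factor (v+8) and quotient 20·v³+77·v²+82·v+16.
Continuing, v = -8/5 is a root, giving the factor (5·v+8) and quotient 4·v²+9·v+2.
The remaining quadratic factors as (v+2)(4·v+1).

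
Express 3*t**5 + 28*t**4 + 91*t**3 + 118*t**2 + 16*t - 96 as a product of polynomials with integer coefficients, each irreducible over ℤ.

Among the possible rational roots, t = -4 is a root, so (t + 4) is a factor; dividing leaves 3*t**4 + 16*t**3 + 27*t**2 + 10*t - 24.
Next, t = 2/3 is a root, so (3*t - 2) is a factor; dividing leaves t**3 + 6*t**2 + 13*t + 12.
Continuing, t = -3 is a root, giving the factor (t + 3) and quotient t**2 + 3*t + 4.
The quadratic t**2 + 3*t + 4 has discriminant -7 < 0 and is irreducible over ℤ.

(3*t - 2)*(t + 3)*(t + 4)*(t**2 + 3*t + 4)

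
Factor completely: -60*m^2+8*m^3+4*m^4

4*m^2*(m+5)*(m-3)

Pull out the common factor 4*m^2, then factor the remaining trinomial.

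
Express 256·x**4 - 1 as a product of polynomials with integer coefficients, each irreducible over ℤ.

Write as (16·x**2)² − (1)², then factor 16·x**2 - 1 once more.

(4·x + 1)·(4·x - 1)·(16·x**2 + 1)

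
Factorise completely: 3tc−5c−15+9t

Group as (3tc+9t) + (−5c−15) = 3t(c+3) − 5(c+3).
Both groups share the factor (c+3).

(3t−5)(c+3)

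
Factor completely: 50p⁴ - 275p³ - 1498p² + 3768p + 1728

By the rational root theorem, p = -9/2 is a root, so (2p + 9) is a factor; dividing leaves 25p³ - 250p² + 376p + 192.
Next, p = 8 is a root, so (p - 8) divides it; the quotient is 25p² - 50p - 24.
The remaining quadratic factors as (5p - 12)(5p + 2).

(2p + 9)(5p + 2)(5p - 12)(p - 8)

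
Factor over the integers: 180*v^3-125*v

Factor out 5*v, leaving 36*v^2-25, which is a difference of two squares.

5*v*(6*v+5)*(6*v-5)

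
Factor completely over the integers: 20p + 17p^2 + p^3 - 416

Trying the rational-root candidates, p = -8 is a root, so (p + 8) is a factor; dividing leaves p^2 + 9p - 52.
The remaining quadratic factors as (p + 13)(p - 4).

(p + 13)(p + 8)(p - 4)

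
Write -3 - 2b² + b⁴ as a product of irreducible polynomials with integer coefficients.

(b² + 1)(b² - 3)

Substitute u = b² to get a quadratic in u, then factor.
b² - 3 is irreducible over ℤ (3 is not a perfect square).
b² + 1 is irreducible over ℤ (sum of squares).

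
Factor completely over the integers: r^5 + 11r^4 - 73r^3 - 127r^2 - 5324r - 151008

Trying the rational-root candidates, r = 11 is a root, so (r - 11) is a factor; dividing leaves r^4 + 22r^3 + 169r^2 + 1732r + 13728.
Continuing, r = -12 is a root, so (r + 12) is a factor; dividing leaves r^3 + 10r^2 + 49r + 1144.
Next, r = -13 is a root, giving the factor (r + 13) and quotient r^2 - 3r + 88.
The quadratic r^2 - 3r + 88 has discriminant -343 < 0 and is irreducible over ℤ.

(r + 12)(r + 13)(r - 11)(r^2 - 3r + 88)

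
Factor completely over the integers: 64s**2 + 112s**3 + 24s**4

8s**2(3s + 2)(s + 4)

Pull out the common factor 8s**2, then factor the remaining trinomial.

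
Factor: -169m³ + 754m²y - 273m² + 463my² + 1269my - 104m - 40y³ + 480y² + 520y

-(13m + 8y + 8)(13m - y + 13)(m - 5y)

Group: 13m(-13m² + 57my - 8m + 40y² + 40y) + (-y + 13)(-13m² + 57my - 8m + 40y² + 40y); both groups contain (-13m² + 57my - 8m + 40y² + 40y), so (13m - y + 13) is a factor with cofactor -13m² + 57my - 8m + 40y² + 40y.
The cofactor groups again: -13m² + 57my - 8m + 40y² + 40y = -13m(m - 5y) + (-8y - 8)(m - 5y); both groups contain (m - 5y), giving -(13m + 8y + 8)(m - 5y).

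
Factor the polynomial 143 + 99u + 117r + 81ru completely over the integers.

Group as (81ru + 117r) + (99u + 143) = 9r(9u + 13) + 11(9u + 13).
Both groups share the factor (9u + 13).

(9r + 11)(9u + 13)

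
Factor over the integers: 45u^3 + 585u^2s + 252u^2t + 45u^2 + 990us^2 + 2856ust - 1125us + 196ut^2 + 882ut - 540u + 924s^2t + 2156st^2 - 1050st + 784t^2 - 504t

(u + 11s + 4)(15u + 14t)(3u + 6s + 14t - 9)

Group: u(45u^2 + 90us + 252ut - 135u + 84st + 196t^2 - 126t) + (11s + 4)(45u^2 + 90us + 252ut - 135u + 84st + 196t^2 - 126t); both groups contain (45u^2 + 90us + 252ut - 135u + 84st + 196t^2 - 126t), so (u + 11s + 4) is a factor with cofactor 45u^2 + 90us + 252ut - 135u + 84st + 196t^2 - 126t.
The cofactor groups again: 45u^2 + 90us + 252ut - 135u + 84st + 196t^2 - 126t = 3u(15u + 14t) + (6s + 14t - 9)(15u + 14t); both groups contain (15u + 14t), giving (3u + 6s + 14t - 9)(15u + 14t).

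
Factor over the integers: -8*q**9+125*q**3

-q**3*(2*q**2-5)*(4*q**4+10*q**2+25)

Pull out the common factor q**3, leaving -8*q**6+125.
Recognize a difference of cubes with the parts 5 and 2*q**2.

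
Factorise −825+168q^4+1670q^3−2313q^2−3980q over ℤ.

(4q+1)(6q+5)(7q−15)(q+11)

Trying the rational-root candidates, q = −1/4 is a root, so (4q+1) is a factor; dividing leaves 42q^3+407q^2−680q−825.
Continuing, q = 15/7 is a root, so (7q−15) is a factor; dividing leaves 6q^2+71q+55.
The remaining quadratic factors as (6q+5)(q+11).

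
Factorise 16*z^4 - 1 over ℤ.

Difference of squares twice: with A = 2*z and B = 1, A⁴ − B⁴ = (A² − B²)(A² + B²), and A² − B² factors again.

(2*z + 1)*(2*z - 1)*(4*z^2 + 1)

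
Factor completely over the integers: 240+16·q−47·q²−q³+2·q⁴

Among the possible rational roots, q = 3 is a root, so (q−3) divides it; the quotient is 2·q³+5·q²−32·q−80.
Continuing, q = −4 is a root, so (q+4) divides it; the quotient is 2·q²−3·q−20.
The remaining quadratic factors as (q−4)(2·q+5).

(2·q+5)·(q+4)·(q−3)·(q−4)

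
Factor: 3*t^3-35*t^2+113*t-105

(3*t-5)*(t-3)*(t-7)

Testing divisors of the constant over divisors of the leading coefficient, t = 7 is a root, so (t-7) is a factor; dividing leaves 3*t^2-14*t+15.
The remaining quadratic factors as (3*t-5)(t-3).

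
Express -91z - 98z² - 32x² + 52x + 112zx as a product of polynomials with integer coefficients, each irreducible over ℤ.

Group: -7z(14z - 8x + 13) + 4x(14z - 8x + 13); both groups contain (14z - 8x + 13).

-(7z - 4x)(14z - 8x + 13)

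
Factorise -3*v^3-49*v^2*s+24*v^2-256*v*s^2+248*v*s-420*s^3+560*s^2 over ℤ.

Group: v*(-3*v^2-31*v*s-70*s^2) + (6*s-8)*(-3*v^2-31*v*s-70*s^2); both groups contain (-3*v^2-31*v*s-70*s^2), so (v+6*s-8) is a factor with cofactor -3*v^2-31*v*s-70*s^2.
The cofactor groups again: -3*v^2-31*v*s-70*s^2 = -3*v*(v+7*s) - 10*s*(v+7*s); both groups contain (v+7*s), giving -(3*v+10*s)*(v+7*s).

-(3*v+10*s)*(v+6*s-8)*(v+7*s)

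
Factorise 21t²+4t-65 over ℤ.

Need a pair with product 21·(-65) = -1365 and sum 4: that's -35 and 39.
Split the middle term: 21t²-35t + 39t-65 = 7t(3t-5) + 13(3t-5).

(3t-5)(7t+13)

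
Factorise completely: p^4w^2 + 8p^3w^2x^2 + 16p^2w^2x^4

p^2w^2(p + 4x^2)^2

Pull out the common factor p^2w^2, leaving p^2 + 8px^2 + 16x^4.
Recognize a perfect-square trinomial with the parts p and 4x^2.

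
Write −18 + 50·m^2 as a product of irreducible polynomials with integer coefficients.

Every term has a factor of 2. Then 25·m^2 − 9 = (5·m)² − (3)².

2·(5·m + 3)·(5·m − 3)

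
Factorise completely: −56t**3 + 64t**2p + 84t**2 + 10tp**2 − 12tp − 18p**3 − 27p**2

Group: 14t(−4t**2 + 2tp + 6t + 2p**2 + 3p) − 9p(−4t**2 + 2tp + 6t + 2p**2 + 3p); both groups contain (−4t**2 + 2tp + 6t + 2p**2 + 3p), so (14t − 9p) is a factor with cofactor −4t**2 + 2tp + 6t + 2p**2 + 3p.
The cofactor groups again: −4t**2 + 2tp + 6t + 2p**2 + 3p = −2t(2t + p) + (2p + 3)(2t + p); both groups contain (2t + p), giving −(2t − 2p − 3)(2t + p).

−(2t − 2p − 3)(14t − 9p)(2t + p)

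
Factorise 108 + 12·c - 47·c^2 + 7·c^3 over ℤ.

(7·c + 9)·(c - 2)·(c - 6)

By the rational root theorem, c = -9/7 is a root, so (7·c + 9) is a factor; dividing leaves c^2 - 8·c + 12.
The remaining quadratic factors as (c - 6)(c - 2).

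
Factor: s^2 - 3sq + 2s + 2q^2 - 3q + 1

(s - 2q + 1)(s - q + 1)

Group: s(s - 2q + 1) + (-q + 1)(s - 2q + 1); both groups contain (s - 2q + 1).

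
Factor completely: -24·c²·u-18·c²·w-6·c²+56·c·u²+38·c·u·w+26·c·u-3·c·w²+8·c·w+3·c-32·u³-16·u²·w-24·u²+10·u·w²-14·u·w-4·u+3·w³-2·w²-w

Group: 4·u·(-6·c²+14·c·u-c·w+3·c-8·u²+2·u·w-4·u+w²-w) + (3·w+1)·(-6·c²+14·c·u-c·w+3·c-8·u²+2·u·w-4·u+w²-w); both groups contain (-6·c²+14·c·u-c·w+3·c-8·u²+2·u·w-4·u+w²-w), so (4·u+3·w+1) is a factor with cofactor -6·c²+14·c·u-c·w+3·c-8·u²+2·u·w-4·u+w²-w.
The cofactor groups again: -6·c²+14·c·u-c·w+3·c-8·u²+2·u·w-4·u+w²-w = -3·c·(2·c-2·u+w-1) + (4·u+w)·(2·c-2·u+w-1); both groups contain (2·c-2·u+w-1), giving -(3·c-4·u-w)·(2·c-2·u+w-1).

-(2·c-2·u+w-1)·(3·c-4·u-w)·(4·u+3·w+1)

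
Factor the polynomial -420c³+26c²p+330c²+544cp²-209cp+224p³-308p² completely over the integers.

Group: 3c(-140c²-178cp+110c-56p²+77p) - 4p(-140c²-178cp+110c-56p²+77p); both groups contain (-140c²-178cp+110c-56p²+77p), so (3c-4p) is a factor with cofactor -140c²-178cp+110c-56p²+77p.
The cofactor groups again: -140c²-178cp+110c-56p²+77p = -14c(10c+7p) + (-8p+11)(10c+7p); both groups contain (10c+7p), giving -(14c+8p-11)(10c+7p).

-(10c+7p)(14c+8p-11)(3c-4p)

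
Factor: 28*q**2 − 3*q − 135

Need a pair with product 28·(−135) = −3780 and sum −3: that's 60 and −63.
Split the middle term: 28*q**2 + 60*q − 63*q − 135 = 4*q*(7*q + 15) − 9*(7*q + 15).

(4*q − 9)*(7*q + 15)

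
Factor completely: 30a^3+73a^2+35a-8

By the rational root theorem, a = -1 is a root, so (a+1) divides it; the quotient is 30a^2+43a-8.
The remaining quadratic factors as (6a-1)(5a+8).

(5a+8)(6a-1)(a+1)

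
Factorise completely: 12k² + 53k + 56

(3k + 8)(4k + 7)

Need a pair with product 12·56 = 672 and sum 53: that's 32 and 21.
Split the middle term: 12k² + 32k + 21k + 56 = 4k(3k + 8) + 7(3k + 8).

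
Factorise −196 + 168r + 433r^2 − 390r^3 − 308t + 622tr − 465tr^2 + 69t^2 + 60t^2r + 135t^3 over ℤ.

Group: 3t(45t^2 − 25tr − 7t − 130r^2 + 231r − 98) + (3r + 2)(45t^2 − 25tr − 7t − 130r^2 + 231r − 98); both groups contain (45t^2 − 25tr − 7t − 130r^2 + 231r − 98), so (3t + 3r + 2) is a factor with cofactor 45t^2 − 25tr − 7t − 130r^2 + 231r − 98.
The cofactor groups again: 45t^2 − 25tr − 7t − 130r^2 + 231r − 98 = 5t(9t + 13r − 14) + (−10r + 7)(9t + 13r − 14); both groups contain (9t + 13r − 14), giving (5t − 10r + 7)(9t + 13r − 14).

(5t − 10r + 7)(9t + 13r − 14)(3t + 3r + 2)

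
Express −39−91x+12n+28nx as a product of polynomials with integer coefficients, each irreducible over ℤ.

Group as (28nx+12n) + (−91x−39) = 4n(7x+3) − 13(7x+3).
Both groups share the factor (7x+3).

(4n−13)(7x+3)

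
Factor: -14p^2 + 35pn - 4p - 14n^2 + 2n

Group: -2p(7p - 14n + 2) + n(7p - 14n + 2); both groups contain (7p - 14n + 2).

-(7p - 14n + 2)(2p - n)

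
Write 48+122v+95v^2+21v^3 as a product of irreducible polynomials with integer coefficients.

By the rational root theorem, v = −1 is a root, giving the factor (v+1) and quotient 21v^2+74v+48.
The remaining quadratic factors as (7v+6)(3v+8).

(3v+8)(7v+6)(v+1)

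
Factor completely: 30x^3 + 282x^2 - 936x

Pull out the common factor 6x, then factor the remaining trinomial.

6x(5x - 13)(x + 12)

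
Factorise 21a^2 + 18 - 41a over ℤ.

(3a - 2)(7a - 9)

Need a pair with product 21·18 = 378 and sum -41: that's -27 and -14.
Split the middle term: 21a^2 - 27a - 14a + 18 = 3a(7a - 9) - 2(7a - 9).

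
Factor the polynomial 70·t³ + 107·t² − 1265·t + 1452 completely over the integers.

(2·t + 11)·(5·t − 12)·(7·t − 11)

By the rational root theorem, t = −11/2 is a root, giving the factor (2·t + 11) and quotient 35·t² − 139·t + 132.
The remaining quadratic factors as (5·t − 12)(7·t − 11).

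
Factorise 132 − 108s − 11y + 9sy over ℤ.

(9s − 11)(y − 12)

Group as (9sy − 108s) + (−11y + 132) = 9s(y − 12) − 11(y − 12).
Both groups share the factor (y − 12).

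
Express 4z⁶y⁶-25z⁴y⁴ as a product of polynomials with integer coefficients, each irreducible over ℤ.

Factor out z⁴y⁴ first: what remains is 4z²y²-25.
Recognize a difference of squares with the parts 2zy and 5.

y⁴z⁴(2zy+5)(2zy-5)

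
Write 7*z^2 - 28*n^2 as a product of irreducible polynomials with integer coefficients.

7*(z - 2*n)*(z + 2*n)

Pull out the common factor 7; z^2 - 4*n^2 is a difference of squares.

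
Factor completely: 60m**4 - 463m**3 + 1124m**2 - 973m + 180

(3m - 5)(4m - 1)(5m - 9)(m - 4)

Among the possible rational roots, m = 4 is a root, giving the factor (m - 4) and quotient 60m**3 - 223m**2 + 232m - 45.
Then m = 1/4 is a root, so (4m - 1) is a factor; dividing leaves 15m**2 - 52m + 45.
The remaining quadratic factors as (3m - 5)(5m - 9).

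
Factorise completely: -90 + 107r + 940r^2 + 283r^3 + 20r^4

Testing divisors of the constant over divisors of the leading coefficient, r = -2/5 is a root, giving the factor (5r + 2) and quotient 4r^3 + 55r^2 + 166r - 45.
Continuing, r = -9 is a root, giving the factor (r + 9) and quotient 4r^2 + 19r - 5.
The remaining quadratic factors as (r + 5)(4r - 1).

(4r - 1)(5r + 2)(r + 5)(r + 9)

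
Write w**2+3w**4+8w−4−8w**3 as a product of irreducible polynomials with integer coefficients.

(3w−2)(w+1)(w−1)(w−2)

Among the possible rational roots, w = 1 is a root, so (w−1) is a factor; dividing leaves 3w**3−5w**2−4w+4.
Next, w = 2/3 is a root, so (3w−2) is a factor; dividing leaves w**2−w−2.
The remaining quadratic factors as (w+1)(w−2).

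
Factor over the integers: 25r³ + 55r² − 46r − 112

(5r + 8)(5r − 7)(r + 2)

Testing divisors of the constant over divisors of the leading coefficient, r = −8/5 is a root, so (5r + 8) is a factor; dividing leaves 5r² + 3r − 14.
The remaining quadratic factors as (5r − 7)(r + 2).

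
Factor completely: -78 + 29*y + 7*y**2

Need a pair with product 7·(-78) = -546 and sum 29: that's -13 and 42.
Split the middle term: 7*y**2 - 13*y + 42*y - 78 = y*(7*y - 13) + 6*(7*y - 13).

(7*y - 13)*(y + 6)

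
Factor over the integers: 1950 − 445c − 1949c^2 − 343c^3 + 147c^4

Testing divisors of the constant over divisors of the leading coefficient, c = −13/7 is a root, giving the factor (7c + 13) and quotient 21c^3 − 88c^2 − 115c + 150.
Continuing, c = 5 is a root, giving the factor (c − 5) and quotient 21c^2 + 17c − 30.
The remaining quadratic factors as (7c − 6)(3c + 5).

(3c + 5)(7c + 13)(7c − 6)(c − 5)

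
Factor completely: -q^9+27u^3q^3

q^3(3u-q^2)(9u^2+3uq^2+q^4)

Pull out the common factor q^3, leaving 27u^3-q^6.
Recognize a difference of cubes with the parts 3u and q^2.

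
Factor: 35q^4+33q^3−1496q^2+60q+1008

Trying the rational-root candidates, q = −7 is a root, giving the factor (q+7) and quotient 35q^3−212q^2−12q+144.
Continuing, q = 6/7 is a root, giving the factor (7q−6) and quotient 5q^2−26q−24.
The remaining quadratic factors as (5q+4)(q−6).

(5q+4)(7q−6)(q+7)(q−6)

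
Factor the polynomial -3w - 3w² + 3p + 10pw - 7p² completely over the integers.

-(7p - 3w - 3)(p - w)

Group: -p(7p - 3w - 3) + w(7p - 3w - 3); both groups contain (7p - 3w - 3).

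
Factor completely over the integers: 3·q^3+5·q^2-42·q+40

(3·q-4)·(q+5)·(q-2)

Among the possible rational roots, q = 4/3 is a root, so (3·q-4) divides it; the quotient is q^2+3·q-10.
The remaining quadratic factors as (q+5)(q-2).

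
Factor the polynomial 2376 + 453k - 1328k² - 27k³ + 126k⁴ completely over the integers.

By the rational root theorem, k = 11/6 is a root, so (6k - 11) is a factor; dividing leaves 21k³ + 34k² - 159k - 216.
Then k = 8/3 is a root, so (3k - 8) divides it; the quotient is 7k² + 30k + 27.
The remaining quadratic factors as (7k + 9)(k + 3).

(3k - 8)(6k - 11)(7k + 9)(k + 3)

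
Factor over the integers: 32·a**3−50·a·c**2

Every term has a factor of 2·a. Then 16·a**2−25·c**2 = (4·a)² − (5·c)².

2·a·(4·a+5·c)·(4·a−5·c)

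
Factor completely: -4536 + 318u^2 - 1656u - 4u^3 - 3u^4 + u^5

Testing divisors of the constant over divisors of the leading coefficient, u = -2 is a root, giving the factor (u + 2) and quotient u^4 - 5u^3 + 6u^2 + 306u - 2268.
Continuing, u = 6 is a root, so (u - 6) is a factor; dividing leaves u^3 + u^2 + 12u + 378.
Then u = -7 is a root, giving the factor (u + 7) and quotient u^2 - 6u + 54.
The quadratic u^2 - 6u + 54 has discriminant -180 < 0 and is irreducible over ℤ.

(u + 2)(u + 7)(u - 6)(u^2 - 6u + 54)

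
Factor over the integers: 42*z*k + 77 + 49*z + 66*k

(6*k + 7)*(7*z + 11)

Group as (42*z*k + 49*z) + (66*k + 77) = 7*z*(6*k + 7) + 11*(6*k + 7).
Both groups share the factor (6*k + 7).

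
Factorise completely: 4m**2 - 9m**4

Factor out m**2 first: what remains is -9m**2 + 4.
Recognize a difference of squares with the parts 2 and 3m.

-m**2(3m + 2)(3m - 2)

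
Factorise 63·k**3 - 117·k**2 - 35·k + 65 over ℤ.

(7·k - 13)·(9·k**2 - 5)

Group as (63·k**3 - 35·k) + (-117·k**2 + 65) = 7·k·(9·k**2 - 5) - 13·(9·k**2 - 5).
Both groups share the factor (9·k**2 - 5).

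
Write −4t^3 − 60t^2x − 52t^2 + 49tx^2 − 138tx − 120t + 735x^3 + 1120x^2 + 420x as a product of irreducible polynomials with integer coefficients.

Group: 2t(−2t^2 − 23tx − 20t + 105x^2 + 70x) + (7x + 6)(−2t^2 − 23tx − 20t + 105x^2 + 70x); both groups contain (−2t^2 − 23tx − 20t + 105x^2 + 70x), so (2t + 7x + 6) is a factor with cofactor −2t^2 − 23tx − 20t + 105x^2 + 70x.
The cofactor groups again: −2t^2 − 23tx − 20t + 105x^2 + 70x = −t(2t − 7x) + (−15x − 10)(2t − 7x); both groups contain (2t − 7x), giving −(t + 15x + 10)(2t − 7x).

−(2t + 7x + 6)(2t − 7x)(t + 15x + 10)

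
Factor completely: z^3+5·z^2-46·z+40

(z+10)·(z-1)·(z-4)

Trying the rational-root candidates, z = -10 is a root, giving the factor (z+10) and quotient z^2-5·z+4.
The remaining quadratic factors as (z-1)(z-4).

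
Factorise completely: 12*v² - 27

Pull out the common factor 3; 4*v² - 9 is a difference of squares.

3*(2*v + 3)*(2*v - 3)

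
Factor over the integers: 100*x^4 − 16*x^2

4*x^2*(5*x + 2)*(5*x − 2)

Pull out the common factor 4*x^2; 25*x^2 − 4 is a difference of squares.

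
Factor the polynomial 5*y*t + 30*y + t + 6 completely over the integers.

Group as (5*y*t + 30*y) + (t + 6) = 5*y*(t + 6) + (t + 6).
Both groups share the factor (t + 6).

(5*y + 1)*(t + 6)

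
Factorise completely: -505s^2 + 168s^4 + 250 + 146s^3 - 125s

Trying the rational-root candidates, s = -5/6 is a root, so (6s + 5) divides it; the quotient is 28s^3 + s^2 - 85s + 50.
Then s = -2 is a root, giving the factor (s + 2) and quotient 28s^2 - 55s + 25.
The remaining quadratic factors as (7s - 5)(4s - 5).

(4s - 5)(6s + 5)(7s - 5)(s + 2)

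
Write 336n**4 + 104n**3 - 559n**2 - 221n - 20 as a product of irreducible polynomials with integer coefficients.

Trying the rational-root candidates, n = -1/4 is a root, so (4n + 1) divides it; the quotient is 84n**3 + 5n**2 - 141n - 20.
Then n = -1/7 is a root, so (7n + 1) divides it; the quotient is 12n**2 - n - 20.
The remaining quadratic factors as (4n + 5)(3n - 4).

(3n - 4)(4n + 1)(4n + 5)(7n + 1)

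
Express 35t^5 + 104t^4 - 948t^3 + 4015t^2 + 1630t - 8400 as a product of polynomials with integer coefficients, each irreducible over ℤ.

(5t + 7)(7t - 10)(t + 8)(t^2 - 5t + 15)

Trying the rational-root candidates, t = -8 is a root, giving the factor (t + 8) and quotient 35t^4 - 176t^3 + 460t^2 + 335t - 1050.
Continuing, t = 10/7 is a root, giving the factor (7t - 10) and quotient 5t^3 - 18t^2 + 40t + 105.
Then t = -7/5 is a root, so (5t + 7) divides it; the quotient is t^2 - 5t + 15.
The quadratic t^2 - 5t + 15 has discriminant -35 < 0 and is irreducible over ℤ.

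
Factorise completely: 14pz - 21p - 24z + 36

Group as (14pz - 21p) + (-24z + 36) = 7p(2z - 3) - 12(2z - 3).
Both groups share the factor (2z - 3).

(2z - 3)(7p - 12)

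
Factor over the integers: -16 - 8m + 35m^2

(5m - 4)(7m + 4)

Need a pair with product 35·(-16) = -560 and sum -8: that's 20 and -28.
Split the middle term: 35m^2 + 20m - 28m - 16 = 5m(7m + 4) - 4(7m + 4).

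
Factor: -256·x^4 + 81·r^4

(3·r)⁴ − (4·x)⁴ = ((3·r)² − (4·x)²)((3·r)² + (4·x)²); the first factor splits again, the second (9·r^2 + 16·x^2) is irreducible.

(3·r + 4·x)·(3·r - 4·x)·(9·r^2 + 16·x^2)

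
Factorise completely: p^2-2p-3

(p+1)(p-3)

Two integers with product -3 and sum -2 are -3 and 1.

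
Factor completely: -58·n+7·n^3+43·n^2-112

Trying the rational-root candidates, n = -7 is a root, giving the factor (n+7) and quotient 7·n^2-6·n-16.
The remaining quadratic factors as (n-2)(7·n+8).

(7·n+8)·(n+7)·(n-2)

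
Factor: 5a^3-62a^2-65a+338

(5a+13)(a-13)(a-2)

Testing divisors of the constant over divisors of the leading coefficient, a = -13/5 is a root, giving the factor (5a+13) and quotient a^2-15a+26.
The remaining quadratic factors as (a-13)(a-2).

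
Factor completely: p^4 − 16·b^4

(p − 2·b)·(p + 2·b)·(p^2 + 4·b^2)

Write as (p^2)² − (4·b^2)², then factor p^2 − 4·b^2 once more.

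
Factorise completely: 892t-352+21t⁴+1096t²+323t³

(3t+8)(7t-2)(t+11)(t+2)

By the rational root theorem, t = -11 is a root, so (t+11) is a factor; dividing leaves 21t³+92t²+84t-32.
Continuing, t = -8/3 is a root, so (3t+8) divides it; the quotient is 7t²+12t-4.
The remaining quadratic factors as (t+2)(7t-2).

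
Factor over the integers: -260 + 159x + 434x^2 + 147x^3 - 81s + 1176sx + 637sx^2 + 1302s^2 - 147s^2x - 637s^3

-(13s + 3x + 5)(7s + 7x - 4)(7s - 7x - 13)

Group: 13s(-49s^2 + 119s + 49x^2 + 63x - 52) + (3x + 5)(-49s^2 + 119s + 49x^2 + 63x - 52); both groups contain (-49s^2 + 119s + 49x^2 + 63x - 52), so (13s + 3x + 5) is a factor with cofactor -49s^2 + 119s + 49x^2 + 63x - 52.
The cofactor groups again: -49s^2 + 119s + 49x^2 + 63x - 52 = -7s(7s + 7x - 4) + (7x + 13)(7s + 7x - 4); both groups contain (7s + 7x - 4), giving -(7s - 7x - 13)(7s + 7x - 4).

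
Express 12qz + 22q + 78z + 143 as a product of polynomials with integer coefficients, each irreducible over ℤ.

Group as (12qz + 22q) + (78z + 143) = 2q(6z + 11) + 13(6z + 11).
Both groups share the factor (6z + 11).

(2q + 13)(6z + 11)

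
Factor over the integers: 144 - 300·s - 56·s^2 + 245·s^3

(5·s + 6)·(7·s - 4)·(7·s - 6)

Trying the rational-root candidates, s = 6/7 is a root, so (7·s - 6) divides it; the quotient is 35·s^2 + 22·s - 24.
The remaining quadratic factors as (7·s - 4)(5·s + 6).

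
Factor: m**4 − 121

Substitute u = m**2 to get a quadratic in u, then factor.
m**2 + 11 is irreducible over ℤ (always positive, so no real roots).
m**2 − 11 is irreducible over ℤ (11 is not a perfect square).

(m**2 + 11)(m**2 − 11)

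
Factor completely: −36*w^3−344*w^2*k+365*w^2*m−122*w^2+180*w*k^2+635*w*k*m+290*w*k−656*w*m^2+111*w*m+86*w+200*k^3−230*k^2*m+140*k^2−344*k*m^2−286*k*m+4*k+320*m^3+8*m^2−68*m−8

−(4*w−4*k−5*m−2)*(w+10*k−8*m+4)*(9*w+5*k−8*m−1)

Group: 4*w*(−9*w^2−95*w*k+80*w*m−35*w−50*k^2+120*k*m−10*k−64*m^2+24*m+4) + (−4*k−5*m−2)*(−9*w^2−95*w*k+80*w*m−35*w−50*k^2+120*k*m−10*k−64*m^2+24*m+4); both groups contain (−9*w^2−95*w*k+80*w*m−35*w−50*k^2+120*k*m−10*k−64*m^2+24*m+4), so (4*w−4*k−5*m−2) is a factor with cofactor −9*w^2−95*w*k+80*w*m−35*w−50*k^2+120*k*m−10*k−64*m^2+24*m+4.
The cofactor groups again: −9*w^2−95*w*k+80*w*m−35*w−50*k^2+120*k*m−10*k−64*m^2+24*m+4 = −9*w*(w+10*k−8*m+4) + (−5*k+8*m+1)*(w+10*k−8*m+4); both groups contain (w+10*k−8*m+4), giving −(9*w+5*k−8*m−1)*(w+10*k−8*m+4).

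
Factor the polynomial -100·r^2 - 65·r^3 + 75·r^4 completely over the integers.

5·r^2·(3·r - 5)·(5·r + 4)

Pull out the common factor 5·r^2, then factor the remaining trinomial.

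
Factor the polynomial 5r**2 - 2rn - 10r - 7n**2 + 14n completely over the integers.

Group: 5r(r + n - 2) - 7n(r + n - 2); both groups contain (r + n - 2).

(5r - 7n)(r + n - 2)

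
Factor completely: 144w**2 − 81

9(4w + 3)(4w − 3)

Every term has a factor of 9. Then 16w**2 − 9 = (4w)² − (3)².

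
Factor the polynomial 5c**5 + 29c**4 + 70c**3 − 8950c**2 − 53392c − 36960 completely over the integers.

(5c + 4)(c + 5)(c − 12)(c**2 + 12c + 154)

Among the possible rational roots, c = 12 is a root, so (c − 12) divides it; the quotient is 5c**4 + 89c**3 + 1138c**2 + 4706c + 3080.
Continuing, c = −4/5 is a root, so (5c + 4) divides it; the quotient is c**3 + 17c**2 + 214c + 770.
Next, c = −5 is a root, so (c + 5) is a factor; dividing leaves c**2 + 12c + 154.
The quadratic c**2 + 12c + 154 has discriminant −472 < 0 and is irreducible over ℤ.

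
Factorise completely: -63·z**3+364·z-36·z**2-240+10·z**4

Testing divisors of the constant over divisors of the leading coefficient, z = 6 is a root, so (z-6) is a factor; dividing leaves 10·z**3-3·z**2-54·z+40.
Then z = -5/2 is a root, giving the factor (2·z+5) and quotient 5·z**2-14·z+8.
The remaining quadratic factors as (5·z-4)(z-2).

(2·z+5)·(5·z-4)·(z-2)·(z-6)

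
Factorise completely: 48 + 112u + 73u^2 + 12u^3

(3u + 4)(4u + 3)(u + 4)

Among the possible rational roots, u = -3/4 is a root, so (4u + 3) is a factor; dividing leaves 3u^2 + 16u + 16.
The remaining quadratic factors as (3u + 4)(u + 4).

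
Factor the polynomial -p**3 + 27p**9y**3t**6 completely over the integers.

Factor out p**3 first: what remains is 27p**6y**3t**6 - 1.
Recognize a difference of cubes with the parts 3p**2yt**2 and 1.

p**3(3p**2yt**2 - 1)(9p**4y**2t**4 + 3p**2yt**2 + 1)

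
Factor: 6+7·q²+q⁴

Substitute u = q² to get a quadratic in u, then factor.
q²+6 is irreducible over ℤ (always positive, so no real roots).
q²+1 is irreducible over ℤ (sum of squares).

(q²+1)·(q²+6)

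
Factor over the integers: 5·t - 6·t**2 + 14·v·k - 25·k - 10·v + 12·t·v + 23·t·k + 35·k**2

Group: -6·t·(t - 2·v - 5·k) + (-7·k + 5)·(t - 2·v - 5·k); both groups contain (t - 2·v - 5·k).

-(t - 2·v - 5·k)·(6·t + 7·k - 5)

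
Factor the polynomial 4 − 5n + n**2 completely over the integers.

Two integers with product 4 and sum −5 are −4 and −1.

(n − 1)(n − 4)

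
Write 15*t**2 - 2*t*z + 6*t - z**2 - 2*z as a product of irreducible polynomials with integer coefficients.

Group: 5*t*(3*t - z) + (z + 2)*(3*t - z); both groups contain (3*t - z).

(3*t - z)*(5*t + z + 2)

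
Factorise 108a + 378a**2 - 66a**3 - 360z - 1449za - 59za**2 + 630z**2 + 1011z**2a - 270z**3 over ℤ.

Group: 9z(-30z**2 + 119za + 30z - 33a**2 - 9a) + (2a - 12)(-30z**2 + 119za + 30z - 33a**2 - 9a); both groups contain (-30z**2 + 119za + 30z - 33a**2 - 9a), so (9z + 2a - 12) is a factor with cofactor -30z**2 + 119za + 30z - 33a**2 - 9a.
The cofactor groups again: -30z**2 + 119za + 30z - 33a**2 - 9a = -10z(3z - 11a - 3) + 3a(3z - 11a - 3); both groups contain (3z - 11a - 3), giving -(10z - 3a)(3z - 11a - 3).

-(3z - 11a - 3)(10z - 3a)(9z + 2a - 12)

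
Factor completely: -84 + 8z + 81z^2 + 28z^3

Testing divisors of the constant over divisors of the leading coefficient, z = 6/7 is a root, giving the factor (7z - 6) and quotient 4z^2 + 15z + 14.
The remaining quadratic factors as (4z + 7)(z + 2).

(4z + 7)(7z - 6)(z + 2)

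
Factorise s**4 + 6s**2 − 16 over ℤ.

(s**2 + 8)(s**2 − 2)

Substitute u = s**2 to get a quadratic in u, then factor.
s**2 − 2 is irreducible over ℤ (2 is not a perfect square).
s**2 + 8 is irreducible over ℤ (always positive, so no real roots).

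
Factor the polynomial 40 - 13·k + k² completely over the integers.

Two integers with product 40 and sum -13 are -8 and -5.

(k - 5)·(k - 8)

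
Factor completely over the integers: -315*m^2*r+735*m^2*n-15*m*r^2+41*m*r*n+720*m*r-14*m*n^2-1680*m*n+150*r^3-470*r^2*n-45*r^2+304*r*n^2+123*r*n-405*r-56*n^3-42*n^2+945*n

Group: 3*r*(-105*m^2-5*m*r+2*m*n+240*m+50*r^2-40*r*n-15*r+8*n^2+6*n-135) - 7*n*(-105*m^2-5*m*r+2*m*n+240*m+50*r^2-40*r*n-15*r+8*n^2+6*n-135); both groups contain (-105*m^2-5*m*r+2*m*n+240*m+50*r^2-40*r*n-15*r+8*n^2+6*n-135), so (3*r-7*n) is a factor with cofactor -105*m^2-5*m*r+2*m*n+240*m+50*r^2-40*r*n-15*r+8*n^2+6*n-135.
The cofactor groups again: -105*m^2-5*m*r+2*m*n+240*m+50*r^2-40*r*n-15*r+8*n^2+6*n-135 = -7*m*(15*m-10*r+4*n-15) + (-5*r+2*n+9)*(15*m-10*r+4*n-15); both groups contain (15*m-10*r+4*n-15), giving -(7*m+5*r-2*n-9)*(15*m-10*r+4*n-15).

-(3*r-7*n)*(15*m-10*r+4*n-15)*(7*m+5*r-2*n-9)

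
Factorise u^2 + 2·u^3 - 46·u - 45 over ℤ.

(2·u + 9)·(u + 1)·(u - 5)

Testing divisors of the constant over divisors of the leading coefficient, u = -1 is a root, so (u + 1) divides it; the quotient is 2·u^2 - u - 45.
The remaining quadratic factors as (2·u + 9)(u - 5).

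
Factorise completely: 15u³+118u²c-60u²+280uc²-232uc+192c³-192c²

Group: 5u(3u²+20uc-12u+32c²-32c) + 6c(3u²+20uc-12u+32c²-32c); both groups contain (3u²+20uc-12u+32c²-32c), so (5u+6c) is a factor with cofactor 3u²+20uc-12u+32c²-32c.
The cofactor groups again: 3u²+20uc-12u+32c²-32c = u(3u+8c) + (4c-4)(3u+8c); both groups contain (3u+8c), giving (u+4c-4)(3u+8c).

(u+4c-4)(5u+6c)(3u+8c)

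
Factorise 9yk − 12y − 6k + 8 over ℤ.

(3k − 4)(3y − 2)

Group as (9yk − 12y) + (−6k + 8) = 3y(3k − 4) − 2(3k − 4).
Both groups share the factor (3k − 4).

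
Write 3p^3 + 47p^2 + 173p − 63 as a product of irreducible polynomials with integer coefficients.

(3p − 1)(p + 7)(p + 9)

By the rational root theorem, p = −7 is a root, so (p + 7) divides it; the quotient is 3p^2 + 26p − 9.
The remaining quadratic factors as (p + 9)(3p − 1).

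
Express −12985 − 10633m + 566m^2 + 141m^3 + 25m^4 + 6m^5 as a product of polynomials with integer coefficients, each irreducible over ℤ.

By the rational root theorem, m = −7/6 is a root, so (6m + 7) divides it; the quotient is m^4 + 3m^3 + 20m^2 + 71m − 1855.
Continuing, m = 5 is a root, so (m − 5) is a factor; dividing leaves m^3 + 8m^2 + 60m + 371.
Next, m = −7 is a root, giving the factor (m + 7) and quotient m^2 + m + 53.
The quadratic m^2 + m + 53 has discriminant −211 < 0 and is irreducible over ℤ.

(6m + 7)(m + 7)(m − 5)(m^2 + m + 53)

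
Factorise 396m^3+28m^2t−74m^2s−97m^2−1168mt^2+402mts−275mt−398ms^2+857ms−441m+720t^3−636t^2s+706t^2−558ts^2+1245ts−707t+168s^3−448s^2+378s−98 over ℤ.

Group: 11m(36m^2+32mt−46ms+37m−80t^2−36ts+46t+14s^2−21s+7) + (−9t+12s−14)(36m^2+32mt−46ms+37m−80t^2−36ts+46t+14s^2−21s+7); both groups contain (36m^2+32mt−46ms+37m−80t^2−36ts+46t+14s^2−21s+7), so (11m−9t+12s−14) is a factor with cofactor 36m^2+32mt−46ms+37m−80t^2−36ts+46t+14s^2−21s+7.
The cofactor groups again: 36m^2+32mt−46ms+37m−80t^2−36ts+46t+14s^2−21s+7 = 4m(9m−10t−7s+7) + (8t−2s+1)(9m−10t−7s+7); both groups contain (9m−10t−7s+7), giving (4m+8t−2s+1)(9m−10t−7s+7).

(11m−9t+12s−14)(4m+8t−2s+1)(9m−10t−7s+7)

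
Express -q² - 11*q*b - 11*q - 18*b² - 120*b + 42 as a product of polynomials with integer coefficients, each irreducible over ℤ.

-(q + 2*b + 14)*(q + 9*b - 3)

Group: -q*(q + 2*b + 14) + (-9*b + 3)*(q + 2*b + 14); both groups contain (q + 2*b + 14).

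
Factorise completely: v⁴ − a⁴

Difference of squares twice: with A = v and B = a, A⁴ − B⁴ = (A² − B²)(A² + B²), and A² − B² factors again.

(v − a)*(v + a)*(v² + a²)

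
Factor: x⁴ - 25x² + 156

Substitute u = x² to get a quadratic in u, then factor.
x² - 12 is irreducible over ℤ (12 is not a perfect square).
x² - 13 is irreducible over ℤ (13 is not a perfect square).

(x² - 12)(x² - 13)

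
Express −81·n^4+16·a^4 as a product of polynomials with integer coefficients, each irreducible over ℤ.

(2·a+3·n)·(2·a−3·n)·(4·a^2+9·n^2)

Difference of squares twice: with A = 2·a and B = 3·n, A⁴ − B⁴ = (A² − B²)(A² + B²), and A² − B² factors again.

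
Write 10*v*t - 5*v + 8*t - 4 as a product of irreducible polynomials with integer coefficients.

Group as (10*v*t - 5*v) + (8*t - 4) = 5*v*(2*t - 1) + 4*(2*t - 1).
Both groups share the factor (2*t - 1).

(2*t - 1)*(5*v + 4)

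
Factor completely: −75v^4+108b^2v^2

Every term has a factor of 3v^2. Then 36b^2−25v^2 = (6b)² − (5v)².

3v^2(6b+5v)(6b−5v)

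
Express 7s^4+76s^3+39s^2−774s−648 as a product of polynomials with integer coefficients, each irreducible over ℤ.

(7s+6)(s+4)(s+9)(s−3)

Testing divisors of the constant over divisors of the leading coefficient, s = −9 is a root, so (s+9) is a factor; dividing leaves 7s^3+13s^2−78s−72.
Continuing, s = −6/7 is a root, giving the factor (7s+6) and quotient s^2+s−12.
The remaining quadratic factors as (s+4)(s−3).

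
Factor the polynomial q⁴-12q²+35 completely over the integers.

Substitute u = q² to get a quadratic in u, then factor.
q²-5 is irreducible over ℤ (5 is not a perfect square).
q²-7 is irreducible over ℤ (7 is not a perfect square).

(q²-5)(q²-7)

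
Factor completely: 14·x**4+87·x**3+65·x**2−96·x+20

Testing divisors of the constant over divisors of the leading coefficient, x = 1/2 is a root, so (2·x−1) is a factor; dividing leaves 7·x**3+47·x**2+56·x−20.
Then x = −5 is a root, giving the factor (x+5) and quotient 7·x**2+12·x−4.
The remaining quadratic factors as (7·x−2)(x+2).

(2·x−1)·(7·x−2)·(x+2)·(x+5)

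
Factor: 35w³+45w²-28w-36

(7w+9)(5w²-4)

Group as (35w³-28w) + (45w²-36) = 7w(5w²-4) + 9(5w²-4).
Both groups share the factor (5w²-4).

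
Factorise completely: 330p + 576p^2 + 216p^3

Pull out the common factor 6p, then factor the remaining trinomial.

6p(6p + 11)(6p + 5)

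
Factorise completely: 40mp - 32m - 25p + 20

(5p - 4)(8m - 5)

Group as (40mp - 32m) + (-25p + 20) = 8m(5p - 4) - 5(5p - 4).
Both groups share the factor (5p - 4).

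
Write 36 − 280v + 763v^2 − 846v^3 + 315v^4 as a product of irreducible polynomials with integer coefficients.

By the rational root theorem, v = 2/3 is a root, giving the factor (3v − 2) and quotient 105v^3 − 212v^2 + 113v − 18.
Then v = 2/5 is a root, so (5v − 2) is a factor; dividing leaves 21v^2 − 34v + 9.
The remaining quadratic factors as (7v − 9)(3v − 1).

(3v − 1)(3v − 2)(5v − 2)(7v − 9)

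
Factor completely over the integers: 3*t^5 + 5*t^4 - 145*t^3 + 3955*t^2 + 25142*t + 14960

By the rational root theorem, t = -2/3 is a root, giving the factor (3*t + 2) and quotient t^4 + t^3 - 49*t^2 + 1351*t + 7480.
Next, t = -11 is a root, so (t + 11) is a factor; dividing leaves t^3 - 10*t^2 + 61*t + 680.
Continuing, t = -5 is a root, giving the factor (t + 5) and quotient t^2 - 15*t + 136.
The quadratic t^2 - 15*t + 136 has discriminant -319 < 0 and is irreducible over ℤ.

(3*t + 2)*(t + 11)*(t + 5)*(t^2 - 15*t + 136)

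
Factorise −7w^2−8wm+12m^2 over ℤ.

−(7w−6m)(w+2m)

Group: −w(7w−6m) − 2m(7w−6m); both groups contain (7w−6m).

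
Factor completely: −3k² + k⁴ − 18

Substitute u = k² to get a quadratic in u, then factor.
k² + 3 is irreducible over ℤ (always positive, so no real roots).
k² − 6 is irreducible over ℤ (6 is not a perfect square).

(k² + 3)(k² − 6)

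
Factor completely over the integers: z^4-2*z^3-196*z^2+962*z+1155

Among the possible rational roots, z = 11 is a root, so (z-11) is a factor; dividing leaves z^3+9*z^2-97*z-105.
Continuing, z = 7 is a root, so (z-7) divides it; the quotient is z^2+16*z+15.
The remaining quadratic factors as (z+1)(z+15).

(z+1)*(z+15)*(z-11)*(z-7)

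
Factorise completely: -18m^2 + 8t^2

2(2t - 3m)(2t + 3m)

Factor out 2, leaving 4t^2 - 9m^2, which is a difference of two squares.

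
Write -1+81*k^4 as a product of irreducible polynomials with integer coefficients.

Write as (9*k^2)² − (1)², then factor 9*k^2-1 once more.

(3*k+1)*(3*k-1)*(9*k^2+1)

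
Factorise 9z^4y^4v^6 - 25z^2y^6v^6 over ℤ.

Pull out the common factor z^2y^4v^6, leaving 9z^2 - 25y^2.
Recognize a difference of squares with the parts 3z and 5y.

v^6y^4z^2(3z - 5y)(3z + 5y)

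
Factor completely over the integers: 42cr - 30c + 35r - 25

Group as (42cr - 30c) + (35r - 25) = 6c(7r - 5) + 5(7r - 5).
Both groups share the factor (7r - 5).

(6c + 5)(7r - 5)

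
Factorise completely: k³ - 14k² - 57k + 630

Among the possible rational roots, k = 15 is a root, so (k - 15) divides it; the quotient is k² + k - 42.
The remaining quadratic factors as (k + 7)(k - 6).

(k + 7)(k - 15)(k - 6)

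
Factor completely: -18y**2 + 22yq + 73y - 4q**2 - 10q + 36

-(2y - 2q - 9)(9y - 2q + 4)

Group: -2y(9y - 2q + 4) + (2q + 9)(9y - 2q + 4); both groups contain (9y - 2q + 4).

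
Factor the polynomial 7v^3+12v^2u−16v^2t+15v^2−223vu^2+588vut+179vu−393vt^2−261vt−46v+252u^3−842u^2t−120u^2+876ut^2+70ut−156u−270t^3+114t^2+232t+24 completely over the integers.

(v+7u−9t−1)(7v−9u+5t−6)(v−4u+6t+4)

Group: v(7v^2−37vu+47vt+22v+36u^2−74ut−12u+30t^2−16t−24) + (7u−9t−1)(7v^2−37vu+47vt+22v+36u^2−74ut−12u+30t^2−16t−24); both groups contain (7v^2−37vu+47vt+22v+36u^2−74ut−12u+30t^2−16t−24), so (v+7u−9t−1) is a factor with cofactor 7v^2−37vu+47vt+22v+36u^2−74ut−12u+30t^2−16t−24.
The cofactor groups again: 7v^2−37vu+47vt+22v+36u^2−74ut−12u+30t^2−16t−24 = v(7v−9u+5t−6) + (−4u+6t+4)(7v−9u+5t−6); both groups contain (7v−9u+5t−6), giving (v−4u+6t+4)(7v−9u+5t−6).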